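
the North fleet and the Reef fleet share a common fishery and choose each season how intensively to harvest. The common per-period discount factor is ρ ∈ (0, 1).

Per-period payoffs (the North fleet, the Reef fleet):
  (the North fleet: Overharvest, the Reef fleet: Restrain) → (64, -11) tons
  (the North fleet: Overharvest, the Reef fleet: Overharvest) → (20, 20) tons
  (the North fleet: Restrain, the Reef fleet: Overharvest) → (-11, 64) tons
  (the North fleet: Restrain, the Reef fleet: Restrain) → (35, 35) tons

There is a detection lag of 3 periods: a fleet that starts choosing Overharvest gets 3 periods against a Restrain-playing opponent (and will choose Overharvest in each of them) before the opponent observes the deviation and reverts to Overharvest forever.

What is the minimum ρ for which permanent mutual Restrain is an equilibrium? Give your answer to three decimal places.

0.870

The best deviation is to choose Overharvest for all 3 undetected periods, earning 64 each, then 20 forever once detected.
Deviation value: 64(1−ρ^3)/(1−ρ) + 20ρ^3/(1−ρ); cooperation value: 35/(1−ρ).
IC: 35 ≥ 64(1−ρ^3) + 20ρ^3 = 64 − 44ρ^3.
So ρ^3 ≥ 29/44, giving ρ ≥ (29/44)^(1/3) ≈ 0.870.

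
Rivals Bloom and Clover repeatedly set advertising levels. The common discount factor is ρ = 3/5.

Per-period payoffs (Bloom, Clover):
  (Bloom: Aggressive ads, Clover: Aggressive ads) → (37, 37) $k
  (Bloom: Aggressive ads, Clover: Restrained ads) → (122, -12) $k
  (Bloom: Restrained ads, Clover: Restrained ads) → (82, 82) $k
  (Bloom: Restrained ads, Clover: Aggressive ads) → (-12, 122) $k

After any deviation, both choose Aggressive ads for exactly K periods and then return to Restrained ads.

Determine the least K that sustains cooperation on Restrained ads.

No profitable deviation requires (82−37)(ρ+…+ρ^K) ≥ 122−82, i.e. ρ+…+ρ^K ≥ 8/9 ≈ 0.8889.
With ρ = 3/5, the partial sums are K=1: 0.6000, K=2: 0.9600.
K = 2 is the first length at which the sum reaches 0.8889.

2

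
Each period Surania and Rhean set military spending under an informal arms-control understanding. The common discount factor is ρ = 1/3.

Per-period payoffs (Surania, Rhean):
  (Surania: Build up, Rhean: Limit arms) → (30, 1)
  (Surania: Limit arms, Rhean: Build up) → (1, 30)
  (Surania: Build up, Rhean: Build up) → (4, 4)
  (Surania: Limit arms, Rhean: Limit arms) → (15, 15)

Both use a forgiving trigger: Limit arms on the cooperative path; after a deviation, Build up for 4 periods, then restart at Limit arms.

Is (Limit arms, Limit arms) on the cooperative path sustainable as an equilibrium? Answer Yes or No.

Comparing payoff streams over the 5 periods until play realigns: cooperate → 15(1+ρ+…+ρ^4); deviate → 30 + 4(ρ+…+ρ^4).
Cooperation is sustained iff (15−4)(ρ+…+ρ^4) ≥ 30−15.
ρ+…+ρ^4 = 1/3·(1−(1/3)^4)/(1−1/3) = 0.4938, and (30−15)/(15−4) = 1.3636.
0.4938 < 1.3636, so cooperation is not sustainable.

No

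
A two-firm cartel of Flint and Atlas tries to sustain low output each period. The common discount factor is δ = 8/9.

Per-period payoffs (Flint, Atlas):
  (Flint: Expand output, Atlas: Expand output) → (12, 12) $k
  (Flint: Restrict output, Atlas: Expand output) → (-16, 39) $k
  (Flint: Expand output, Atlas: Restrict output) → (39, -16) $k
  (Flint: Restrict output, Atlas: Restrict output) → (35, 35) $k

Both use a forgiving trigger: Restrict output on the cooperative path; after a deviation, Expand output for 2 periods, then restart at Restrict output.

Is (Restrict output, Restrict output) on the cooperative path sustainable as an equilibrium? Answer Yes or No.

Yes

Comparing payoff streams over the 3 periods until play realigns: cooperate → 35(1+δ+…+δ^2); deviate → 39 + 12(δ+…+δ^2).
Cooperation is sustained iff (35−12)(δ+…+δ^2) ≥ 39−35.
δ+…+δ^2 = 8/9·(1−(8/9)^2)/(1−8/9) = 1.6790, and (39−35)/(35−12) = 0.1739.
1.6790 ≥ 0.1739, so cooperation is sustainable.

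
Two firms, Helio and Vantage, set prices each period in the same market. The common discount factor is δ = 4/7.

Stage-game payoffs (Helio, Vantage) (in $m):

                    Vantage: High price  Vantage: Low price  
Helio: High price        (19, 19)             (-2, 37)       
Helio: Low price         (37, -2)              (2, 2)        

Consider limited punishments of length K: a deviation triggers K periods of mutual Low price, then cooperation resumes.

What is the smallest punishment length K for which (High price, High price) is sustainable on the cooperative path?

3

IC: δ(1−δ^K)/(1−δ) ≥ (37−19)/(19−2) = 18/17.
With δ = 4/7: need 1 − δ^K ≥ 18/17·(1−4/7)/(4/7), i.e. δ^K ≤ 0.2059.
Since (4/7)^2 = 0.3265 and (4/7)^3 = 0.1866, the smallest such K is 3.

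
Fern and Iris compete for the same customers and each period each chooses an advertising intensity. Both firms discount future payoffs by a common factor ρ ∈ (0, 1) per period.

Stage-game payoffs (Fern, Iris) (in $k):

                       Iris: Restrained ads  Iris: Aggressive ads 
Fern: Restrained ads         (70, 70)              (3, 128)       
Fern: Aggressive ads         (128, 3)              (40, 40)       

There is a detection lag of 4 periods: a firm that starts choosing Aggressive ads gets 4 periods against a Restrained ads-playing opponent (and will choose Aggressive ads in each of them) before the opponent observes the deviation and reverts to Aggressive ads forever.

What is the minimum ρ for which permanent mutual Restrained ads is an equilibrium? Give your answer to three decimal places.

0.901

A deviator earns 128 for 4 periods, then 40 forever; cooperating earns 70 forever. Multiplying the IC by (1−ρ):
70 ≥ 128(1−ρ^4) + 40ρ^4, so 88·ρ^4 ≥ 58 and ρ^4 ≥ 29/44.
ρ ≥ (29/44)^(1/4) ≈ 0.901.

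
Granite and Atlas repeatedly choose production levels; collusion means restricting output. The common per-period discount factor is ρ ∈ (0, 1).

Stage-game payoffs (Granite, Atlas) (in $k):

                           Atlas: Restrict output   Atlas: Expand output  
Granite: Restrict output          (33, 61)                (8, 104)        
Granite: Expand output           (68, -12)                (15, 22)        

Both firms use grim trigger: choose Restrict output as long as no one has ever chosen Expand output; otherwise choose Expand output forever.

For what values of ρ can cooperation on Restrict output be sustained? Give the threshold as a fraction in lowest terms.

35/53

Granite's threshold: (68−33)/(68−15) = 35/53.
Atlas's threshold: (104−61)/(104−22) = 43/82.
35/53 > 43/82, so Granite binds and ρ* = 35/53.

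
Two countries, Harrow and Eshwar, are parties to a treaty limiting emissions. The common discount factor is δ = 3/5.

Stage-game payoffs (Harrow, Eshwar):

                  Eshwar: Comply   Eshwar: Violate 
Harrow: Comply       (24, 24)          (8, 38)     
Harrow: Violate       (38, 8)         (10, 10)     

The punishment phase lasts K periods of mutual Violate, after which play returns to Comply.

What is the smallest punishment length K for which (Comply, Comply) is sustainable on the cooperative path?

Need Σ_{k=1}^{K} δ^k ≥ (38−24)/(24−10) = 1.0000 at δ = 3/5.
At K = 2 the sum is 0.9600 < 1.0000; at K = 3 it is 1.1760 ≥ 1.0000.
So the minimum punishment length is K = 3.

3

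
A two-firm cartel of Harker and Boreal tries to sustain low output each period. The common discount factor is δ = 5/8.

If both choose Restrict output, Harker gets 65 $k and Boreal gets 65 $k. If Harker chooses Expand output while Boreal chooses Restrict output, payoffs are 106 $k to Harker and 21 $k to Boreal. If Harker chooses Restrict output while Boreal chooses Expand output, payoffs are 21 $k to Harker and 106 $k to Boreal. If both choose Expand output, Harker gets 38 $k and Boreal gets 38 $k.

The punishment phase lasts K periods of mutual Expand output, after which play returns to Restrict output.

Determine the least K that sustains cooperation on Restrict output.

6

No profitable deviation requires (65−38)(δ+…+δ^K) ≥ 106−65, i.e. δ+…+δ^K ≥ 41/27 ≈ 1.5185.
With δ = 5/8, the partial sums are K=1: 0.6250, K=2: 1.0156, K=3: 1.2598, K=4: 1.4124, K=5: 1.5077, K=6: 1.5673.
K = 6 is the first length at which the sum reaches 1.5185.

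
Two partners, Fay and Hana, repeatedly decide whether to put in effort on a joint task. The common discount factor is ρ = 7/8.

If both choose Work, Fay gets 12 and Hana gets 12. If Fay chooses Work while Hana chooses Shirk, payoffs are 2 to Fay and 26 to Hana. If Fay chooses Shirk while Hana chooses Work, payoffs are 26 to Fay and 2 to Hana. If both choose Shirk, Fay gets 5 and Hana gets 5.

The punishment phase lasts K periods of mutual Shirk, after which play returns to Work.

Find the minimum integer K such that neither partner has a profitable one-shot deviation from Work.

No profitable deviation requires (12−5)(ρ+…+ρ^K) ≥ 26−12, i.e. ρ+…+ρ^K ≥ 2 ≈ 2.0000.
With ρ = 7/8, the partial sums are K=1: 0.8750, K=2: 1.6406, K=3: 2.3105.
K = 3 is the first length at which the sum reaches 2.0000.

3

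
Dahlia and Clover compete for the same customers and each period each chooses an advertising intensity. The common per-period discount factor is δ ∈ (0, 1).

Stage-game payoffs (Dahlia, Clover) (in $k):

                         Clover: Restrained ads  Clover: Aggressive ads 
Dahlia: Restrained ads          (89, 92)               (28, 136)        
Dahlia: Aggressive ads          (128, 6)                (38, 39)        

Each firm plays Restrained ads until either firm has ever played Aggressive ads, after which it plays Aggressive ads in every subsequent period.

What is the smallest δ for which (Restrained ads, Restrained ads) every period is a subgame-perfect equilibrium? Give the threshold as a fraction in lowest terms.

44/97

For Dahlia: deviation gain 128−89 = 39, per-period punishment loss 89−38 = 51. IC gives δ ≥ 39/90 = 13/30.
For Clover: gain 44, loss 53 per period, so δ ≥ 44/97.
The tighter constraint is Clover's, so cooperation needs δ ≥ 44/97.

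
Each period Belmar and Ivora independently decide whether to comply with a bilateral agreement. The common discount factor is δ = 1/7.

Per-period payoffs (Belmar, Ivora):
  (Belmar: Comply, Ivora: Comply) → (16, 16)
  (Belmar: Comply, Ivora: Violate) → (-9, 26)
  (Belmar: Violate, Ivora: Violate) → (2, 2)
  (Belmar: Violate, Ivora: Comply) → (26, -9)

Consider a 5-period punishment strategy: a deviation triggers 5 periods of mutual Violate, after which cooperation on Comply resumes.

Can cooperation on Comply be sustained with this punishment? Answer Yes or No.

No

A one-shot deviation gives 26 now, then 2 for 5 periods, then back to 16.
Gain from deviating: (26−16) today; loss: (16−2) in each of the next 5 periods.
No-deviation condition: (16−2)(δ+…+δ^5) ≥ 26−16, i.e. δ+…+δ^5 ≥ 5/7.
At δ = 1/7: δ+…+δ^5 = 0.1667 < 0.7143.
So cooperation is not sustainable.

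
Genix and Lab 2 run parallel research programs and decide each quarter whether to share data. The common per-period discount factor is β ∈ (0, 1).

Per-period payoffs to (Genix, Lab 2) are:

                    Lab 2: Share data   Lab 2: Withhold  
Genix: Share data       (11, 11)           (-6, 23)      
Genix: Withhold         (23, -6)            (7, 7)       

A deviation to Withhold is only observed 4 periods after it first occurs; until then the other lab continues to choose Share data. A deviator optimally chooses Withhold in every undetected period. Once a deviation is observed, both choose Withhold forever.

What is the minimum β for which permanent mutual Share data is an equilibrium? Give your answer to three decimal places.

The best deviation is to choose Withhold for all 4 undetected periods, earning 23 each, then 7 forever once detected.
Deviation value: 23(1−β^4)/(1−β) + 7β^4/(1−β); cooperation value: 11/(1−β).
IC: 11 ≥ 23(1−β^4) + 7β^4 = 23 − 16β^4.
So β^4 ≥ 12/16 = 3/4, giving β ≥ (3/4)^(1/4) ≈ 0.931.

0.931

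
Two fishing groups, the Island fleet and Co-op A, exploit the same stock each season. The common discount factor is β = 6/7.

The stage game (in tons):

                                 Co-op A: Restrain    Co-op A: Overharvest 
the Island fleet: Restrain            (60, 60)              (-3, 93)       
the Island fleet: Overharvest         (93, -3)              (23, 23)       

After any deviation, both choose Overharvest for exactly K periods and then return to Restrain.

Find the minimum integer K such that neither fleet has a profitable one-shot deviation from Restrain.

No profitable deviation requires (60−23)(β+…+β^K) ≥ 93−60, i.e. β+…+β^K ≥ 33/37 ≈ 0.8919.
With β = 6/7, the partial sums are K=1: 0.8571, K=2: 1.5918.
K = 2 is the first length at which the sum reaches 0.8919.

2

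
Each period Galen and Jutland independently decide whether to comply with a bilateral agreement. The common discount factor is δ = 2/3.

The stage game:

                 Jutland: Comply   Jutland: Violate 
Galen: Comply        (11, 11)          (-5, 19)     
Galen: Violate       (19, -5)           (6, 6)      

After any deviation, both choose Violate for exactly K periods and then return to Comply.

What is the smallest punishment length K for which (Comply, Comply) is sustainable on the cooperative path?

No profitable deviation requires (11−6)(δ+…+δ^K) ≥ 19−11, i.e. δ+…+δ^K ≥ 8/5 ≈ 1.6000.
With δ = 2/3, the partial sums are K=1: 0.6667, K=2: 1.1111, K=3: 1.4074, K=4: 1.6049.
K = 4 is the first length at which the sum reaches 1.6000.

4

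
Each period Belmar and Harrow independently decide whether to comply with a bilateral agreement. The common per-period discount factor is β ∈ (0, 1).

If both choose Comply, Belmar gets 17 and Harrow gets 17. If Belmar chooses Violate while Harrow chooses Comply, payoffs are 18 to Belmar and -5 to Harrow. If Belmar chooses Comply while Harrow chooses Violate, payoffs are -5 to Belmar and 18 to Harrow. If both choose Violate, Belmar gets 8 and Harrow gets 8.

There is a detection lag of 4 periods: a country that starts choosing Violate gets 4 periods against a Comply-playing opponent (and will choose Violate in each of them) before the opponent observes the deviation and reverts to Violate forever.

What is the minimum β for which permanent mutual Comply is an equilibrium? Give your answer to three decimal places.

A deviator earns 18 for 4 periods, then 8 forever; cooperating earns 17 forever. Multiplying the IC by (1−β):
17 ≥ 18(1−β^4) + 8β^4, so 10·β^4 ≥ 1 and β^4 ≥ 1/10.
β ≥ (1/10)^(1/4) ≈ 0.562.

0.562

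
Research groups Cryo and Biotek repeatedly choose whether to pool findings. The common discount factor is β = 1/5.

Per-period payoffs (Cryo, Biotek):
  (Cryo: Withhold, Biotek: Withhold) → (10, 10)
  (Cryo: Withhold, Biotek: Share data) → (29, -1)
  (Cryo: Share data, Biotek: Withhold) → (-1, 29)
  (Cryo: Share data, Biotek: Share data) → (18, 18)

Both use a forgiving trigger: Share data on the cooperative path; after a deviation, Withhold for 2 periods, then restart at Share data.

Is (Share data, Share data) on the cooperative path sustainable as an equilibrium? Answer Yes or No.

No

Comparing payoff streams over the 3 periods until play realigns: cooperate → 18(1+β+…+β^2); deviate → 29 + 10(β+…+β^2).
Cooperation is sustained iff (18−10)(β+…+β^2) ≥ 29−18.
β+…+β^2 = 1/5·(1−(1/5)^2)/(1−1/5) = 0.2400, and (29−18)/(18−10) = 1.3750.
0.2400 < 1.3750, so cooperation is not sustainable.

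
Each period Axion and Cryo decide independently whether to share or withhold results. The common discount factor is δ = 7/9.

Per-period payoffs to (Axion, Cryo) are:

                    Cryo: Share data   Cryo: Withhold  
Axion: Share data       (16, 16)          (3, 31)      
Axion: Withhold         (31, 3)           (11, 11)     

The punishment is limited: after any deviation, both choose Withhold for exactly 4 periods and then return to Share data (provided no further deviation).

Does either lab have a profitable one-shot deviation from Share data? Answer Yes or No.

A one-shot deviation gives 31 now, then 11 for 4 periods, then back to 16.
Gain from deviating: (31−16) today; loss: (16−11) in each of the next 4 periods.
No-deviation condition: (16−11)(δ+…+δ^4) ≥ 31−16, i.e. δ+…+δ^4 ≥ 3.
At δ = 7/9: δ+…+δ^4 = 2.2192 < 3.0000.
So cooperation is not sustainable.

Yes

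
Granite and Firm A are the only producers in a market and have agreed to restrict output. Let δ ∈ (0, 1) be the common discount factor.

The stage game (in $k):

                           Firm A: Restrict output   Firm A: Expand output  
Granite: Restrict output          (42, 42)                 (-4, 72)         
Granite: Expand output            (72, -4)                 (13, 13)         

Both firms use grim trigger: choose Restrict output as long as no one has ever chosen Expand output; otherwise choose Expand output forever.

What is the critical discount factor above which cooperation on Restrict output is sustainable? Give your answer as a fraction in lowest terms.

42/(1−δ) ≥ 72 + 13δ/(1−δ)
42 ≥ 72 − 59δ
δ ≥ 30/59.

30/59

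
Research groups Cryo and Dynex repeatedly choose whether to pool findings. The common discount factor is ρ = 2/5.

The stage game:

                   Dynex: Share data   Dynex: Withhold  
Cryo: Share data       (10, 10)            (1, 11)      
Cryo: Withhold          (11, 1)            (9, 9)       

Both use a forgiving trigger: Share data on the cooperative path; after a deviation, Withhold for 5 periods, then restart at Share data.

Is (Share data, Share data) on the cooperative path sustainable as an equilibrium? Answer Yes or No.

No

A one-shot deviation gives 11 now, then 9 for 5 periods, then back to 10.
Gain from deviating: (11−10) today; loss: (10−9) in each of the next 5 periods.
No-deviation condition: (10−9)(ρ+…+ρ^5) ≥ 11−10, i.e. ρ+…+ρ^5 ≥ 1.
At ρ = 2/5: ρ+…+ρ^5 = 0.6598 < 1.0000.
So cooperation is not sustainable.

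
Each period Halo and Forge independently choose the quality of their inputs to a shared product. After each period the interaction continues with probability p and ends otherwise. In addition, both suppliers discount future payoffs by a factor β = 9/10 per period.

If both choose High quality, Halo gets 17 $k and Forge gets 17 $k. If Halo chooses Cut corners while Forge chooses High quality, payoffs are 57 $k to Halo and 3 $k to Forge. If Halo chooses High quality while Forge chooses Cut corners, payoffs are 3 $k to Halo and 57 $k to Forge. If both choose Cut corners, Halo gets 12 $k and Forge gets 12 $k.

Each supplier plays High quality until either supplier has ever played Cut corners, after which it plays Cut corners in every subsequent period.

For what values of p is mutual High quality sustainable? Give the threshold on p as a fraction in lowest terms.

80/81

With continuation probability p and discount β, the effective per-period discount factor is βp.
Grim-trigger IC: βp ≥ (57−17)/(57−12) = 8/9.
So p ≥ (8/9)/(9/10) = 80/81.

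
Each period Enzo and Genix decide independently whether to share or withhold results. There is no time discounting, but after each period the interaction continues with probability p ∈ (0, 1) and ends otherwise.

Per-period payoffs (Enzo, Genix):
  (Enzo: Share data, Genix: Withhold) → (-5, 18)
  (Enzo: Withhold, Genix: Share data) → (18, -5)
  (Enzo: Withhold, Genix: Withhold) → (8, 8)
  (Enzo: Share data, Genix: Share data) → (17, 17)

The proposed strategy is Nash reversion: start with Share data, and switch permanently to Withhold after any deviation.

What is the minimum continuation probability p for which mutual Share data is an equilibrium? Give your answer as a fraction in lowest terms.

1/10

Expected cooperation value is 17 + p·17 + p²·17 + … = 17/(1−p); deviation gives 18 + p·8/(1−p).
17 ≥ 18(1−p) + 8p ⇒ 10p ≥ 1 ⇒ p ≥ 1/10.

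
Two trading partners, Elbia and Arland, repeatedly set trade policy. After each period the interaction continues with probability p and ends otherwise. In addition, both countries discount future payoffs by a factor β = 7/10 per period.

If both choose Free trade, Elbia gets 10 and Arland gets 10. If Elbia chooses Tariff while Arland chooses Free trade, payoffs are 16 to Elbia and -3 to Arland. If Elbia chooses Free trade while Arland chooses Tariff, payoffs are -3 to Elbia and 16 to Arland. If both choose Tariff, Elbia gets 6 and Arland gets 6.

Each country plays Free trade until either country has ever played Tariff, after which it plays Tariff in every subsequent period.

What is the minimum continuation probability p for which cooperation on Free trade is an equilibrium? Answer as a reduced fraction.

6/7

With continuation probability p and discount β, the effective per-period discount factor is βp.
Grim-trigger IC: βp ≥ (16−10)/(16−6) = 3/5.
So p ≥ (3/5)/(7/10) = 6/7.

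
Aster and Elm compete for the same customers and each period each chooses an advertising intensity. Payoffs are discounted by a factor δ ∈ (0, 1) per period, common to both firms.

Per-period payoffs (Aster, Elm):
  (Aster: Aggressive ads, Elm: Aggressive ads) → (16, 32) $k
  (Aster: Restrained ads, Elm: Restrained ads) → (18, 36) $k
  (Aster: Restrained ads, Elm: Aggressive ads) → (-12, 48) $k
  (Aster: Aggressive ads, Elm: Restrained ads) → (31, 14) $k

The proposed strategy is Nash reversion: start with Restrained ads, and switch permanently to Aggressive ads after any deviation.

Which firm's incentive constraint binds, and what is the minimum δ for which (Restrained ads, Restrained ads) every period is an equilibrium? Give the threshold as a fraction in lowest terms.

For Aster: deviation gain 31−18 = 13, per-period punishment loss 18−16 = 2. IC gives δ ≥ 13/15.
For Elm: gain 12, loss 4 per period, so δ ≥ 12/16 = 3/4.
The tighter constraint is Aster's, so cooperation needs δ ≥ 13/15.

Aster; δ ≥ 13/15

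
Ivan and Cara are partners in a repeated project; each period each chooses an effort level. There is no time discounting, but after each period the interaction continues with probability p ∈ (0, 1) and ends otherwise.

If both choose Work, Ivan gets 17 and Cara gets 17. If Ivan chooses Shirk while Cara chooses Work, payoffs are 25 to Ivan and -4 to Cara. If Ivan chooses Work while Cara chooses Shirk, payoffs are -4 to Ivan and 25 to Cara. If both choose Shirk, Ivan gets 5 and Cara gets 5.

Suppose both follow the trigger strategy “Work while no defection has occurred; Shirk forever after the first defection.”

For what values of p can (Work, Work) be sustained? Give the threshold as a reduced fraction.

Expected cooperation value is 17 + p·17 + p²·17 + … = 17/(1−p); deviation gives 25 + p·5/(1−p).
17 ≥ 25(1−p) + 5p ⇒ 20p ≥ 8 ⇒ p ≥ 8/20 = 2/5.

2/5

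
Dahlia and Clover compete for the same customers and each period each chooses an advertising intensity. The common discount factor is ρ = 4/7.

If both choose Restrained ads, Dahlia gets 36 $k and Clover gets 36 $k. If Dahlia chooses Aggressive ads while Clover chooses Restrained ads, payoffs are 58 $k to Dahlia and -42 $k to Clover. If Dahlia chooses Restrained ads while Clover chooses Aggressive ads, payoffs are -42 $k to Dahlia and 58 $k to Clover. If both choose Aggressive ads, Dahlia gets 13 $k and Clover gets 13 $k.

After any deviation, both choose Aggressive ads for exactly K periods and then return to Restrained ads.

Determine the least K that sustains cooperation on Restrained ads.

3

Need Σ_{k=1}^{K} ρ^k ≥ (58−36)/(36−13) = 0.9565 at ρ = 4/7.
At K = 2 the sum is 0.8980 < 0.9565; at K = 3 it is 1.0845 ≥ 0.9565.
So the minimum punishment length is K = 3.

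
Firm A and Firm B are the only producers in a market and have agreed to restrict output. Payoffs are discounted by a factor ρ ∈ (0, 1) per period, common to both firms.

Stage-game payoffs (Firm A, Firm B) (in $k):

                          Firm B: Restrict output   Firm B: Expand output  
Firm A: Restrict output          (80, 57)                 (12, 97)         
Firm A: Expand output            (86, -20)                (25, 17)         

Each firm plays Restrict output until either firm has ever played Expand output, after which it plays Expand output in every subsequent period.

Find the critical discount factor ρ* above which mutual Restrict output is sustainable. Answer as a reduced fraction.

Firm A's threshold: (86−80)/(86−25) = 6/61.
Firm B's threshold: (97−57)/(97−17) = 1/2.
6/61 < 1/2, so Firm B binds and ρ* = 1/2.

1/2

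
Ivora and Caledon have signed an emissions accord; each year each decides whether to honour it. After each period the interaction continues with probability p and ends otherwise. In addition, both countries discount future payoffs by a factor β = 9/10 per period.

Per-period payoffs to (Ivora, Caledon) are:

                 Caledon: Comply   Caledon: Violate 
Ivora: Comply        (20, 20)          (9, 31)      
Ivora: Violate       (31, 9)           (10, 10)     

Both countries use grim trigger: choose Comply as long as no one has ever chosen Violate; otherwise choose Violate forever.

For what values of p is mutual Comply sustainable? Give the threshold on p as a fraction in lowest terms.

110/189

Expected continuation weight on next period's payoff is β·p = 9/10·p, which plays the role of the discount factor.
Cooperation requires 9/10·p ≥ (31−20)/(31−10) = 11/21, hence p ≥ 110/189.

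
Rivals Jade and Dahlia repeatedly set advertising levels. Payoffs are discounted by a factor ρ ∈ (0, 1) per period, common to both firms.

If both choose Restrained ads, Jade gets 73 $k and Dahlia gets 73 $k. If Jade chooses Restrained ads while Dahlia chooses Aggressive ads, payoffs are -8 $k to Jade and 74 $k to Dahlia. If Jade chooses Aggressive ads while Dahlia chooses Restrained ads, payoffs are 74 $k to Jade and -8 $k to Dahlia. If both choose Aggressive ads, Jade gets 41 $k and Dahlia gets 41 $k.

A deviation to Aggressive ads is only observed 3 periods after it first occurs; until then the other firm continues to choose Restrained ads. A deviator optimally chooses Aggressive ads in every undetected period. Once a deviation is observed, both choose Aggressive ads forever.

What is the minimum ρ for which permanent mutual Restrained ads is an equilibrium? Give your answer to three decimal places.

0.312

The best deviation is to choose Aggressive ads for all 3 undetected periods, earning 74 each, then 41 forever once detected.
Deviation value: 74(1−ρ^3)/(1−ρ) + 41ρ^3/(1−ρ); cooperation value: 73/(1−ρ).
IC: 73 ≥ 74(1−ρ^3) + 41ρ^3 = 74 − 33ρ^3.
So ρ^3 ≥ 1/33, giving ρ ≥ (1/33)^(1/3) ≈ 0.312.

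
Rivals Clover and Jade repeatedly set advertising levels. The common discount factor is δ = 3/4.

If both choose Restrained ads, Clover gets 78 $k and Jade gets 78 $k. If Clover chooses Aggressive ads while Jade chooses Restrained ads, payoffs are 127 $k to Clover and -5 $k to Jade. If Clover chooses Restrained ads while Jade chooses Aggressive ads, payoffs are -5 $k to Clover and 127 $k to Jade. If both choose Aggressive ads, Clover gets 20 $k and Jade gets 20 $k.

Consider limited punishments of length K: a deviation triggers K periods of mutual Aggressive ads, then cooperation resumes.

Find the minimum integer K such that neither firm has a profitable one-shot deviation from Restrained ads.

Need Σ_{k=1}^{K} δ^k ≥ (127−78)/(78−20) = 0.8448 at δ = 3/4.
At K = 1 the sum is 0.7500 < 0.8448; at K = 2 it is 1.3125 ≥ 0.8448.
So the minimum punishment length is K = 2.

2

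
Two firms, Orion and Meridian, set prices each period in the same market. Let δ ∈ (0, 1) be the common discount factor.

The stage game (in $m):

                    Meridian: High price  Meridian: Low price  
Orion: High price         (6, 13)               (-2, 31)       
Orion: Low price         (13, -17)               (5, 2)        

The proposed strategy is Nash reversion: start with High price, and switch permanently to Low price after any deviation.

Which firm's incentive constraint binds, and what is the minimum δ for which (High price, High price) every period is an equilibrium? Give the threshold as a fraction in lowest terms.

Orion: cooperation gives 6 each period; deviation gives 13 once then 5 forever.
  6/(1−δ) ≥ 13 + 5δ/(1−δ) ⇒ δ ≥ 7/8.
Meridian: cooperation gives 13 each period; deviation gives 31 once then 2 forever.
  δ ≥ 18/29.
Both must hold, so the binding constraint is Orion's: δ ≥ 7/8.

Orion; δ ≥ 7/8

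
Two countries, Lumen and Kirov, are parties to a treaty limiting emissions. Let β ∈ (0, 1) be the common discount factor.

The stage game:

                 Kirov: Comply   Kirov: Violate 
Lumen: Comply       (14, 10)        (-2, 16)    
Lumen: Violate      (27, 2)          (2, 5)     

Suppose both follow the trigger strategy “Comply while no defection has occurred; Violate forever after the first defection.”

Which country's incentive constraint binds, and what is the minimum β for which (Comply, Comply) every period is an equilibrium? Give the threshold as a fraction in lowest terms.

Kirov; β ≥ 6/11

Lumen: cooperation gives 14 each period; deviation gives 27 once then 2 forever.
  14/(1−β) ≥ 27 + 2β/(1−β) ⇒ β ≥ 13/25.
Kirov: cooperation gives 10 each period; deviation gives 16 once then 5 forever.
  β ≥ 6/11.
Both must hold, so the binding constraint is Kirov's: β ≥ 6/11.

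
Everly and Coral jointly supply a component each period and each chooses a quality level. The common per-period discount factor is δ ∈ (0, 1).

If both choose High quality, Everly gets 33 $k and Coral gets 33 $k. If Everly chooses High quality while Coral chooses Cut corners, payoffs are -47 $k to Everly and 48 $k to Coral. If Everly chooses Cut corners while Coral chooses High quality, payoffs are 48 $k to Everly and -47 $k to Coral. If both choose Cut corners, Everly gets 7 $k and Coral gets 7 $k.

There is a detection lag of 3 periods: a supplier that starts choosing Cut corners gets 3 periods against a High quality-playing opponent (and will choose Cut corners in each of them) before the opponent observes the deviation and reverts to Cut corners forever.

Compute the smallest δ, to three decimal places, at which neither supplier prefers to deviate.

Deviating for the 3 undetected periods gains 48−33 = 15 per period over cooperation, then loses 33−7 = 26 per period forever once punishment starts.
Gain: 15(1 + δ + … + δ^2); loss: 26·δ^3/(1−δ).
No profitable deviation ⇔ 15(1−δ^3) ≤ 26·δ^3, i.e. δ^3 ≥ 15/(15+26) = 15/41.
Hence δ ≥ (15/41)^(1/3) ≈ 0.715.

0.715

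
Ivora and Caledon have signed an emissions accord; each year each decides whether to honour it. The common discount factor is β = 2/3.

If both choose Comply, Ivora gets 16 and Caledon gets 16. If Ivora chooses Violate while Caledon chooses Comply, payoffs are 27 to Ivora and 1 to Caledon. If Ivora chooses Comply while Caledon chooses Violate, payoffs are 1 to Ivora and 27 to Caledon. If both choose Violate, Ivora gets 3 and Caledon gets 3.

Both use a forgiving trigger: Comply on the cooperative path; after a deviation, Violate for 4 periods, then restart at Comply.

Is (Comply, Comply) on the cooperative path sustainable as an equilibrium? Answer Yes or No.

Comparing payoff streams over the 5 periods until play realigns: cooperate → 16(1+β+…+β^4); deviate → 27 + 3(β+…+β^4).
Cooperation is sustained iff (16−3)(β+…+β^4) ≥ 27−16.
β+…+β^4 = 2/3·(1−(2/3)^4)/(1−2/3) = 1.6049, and (27−16)/(16−3) = 0.8462.
1.6049 ≥ 0.8462, so cooperation is sustainable.

Yes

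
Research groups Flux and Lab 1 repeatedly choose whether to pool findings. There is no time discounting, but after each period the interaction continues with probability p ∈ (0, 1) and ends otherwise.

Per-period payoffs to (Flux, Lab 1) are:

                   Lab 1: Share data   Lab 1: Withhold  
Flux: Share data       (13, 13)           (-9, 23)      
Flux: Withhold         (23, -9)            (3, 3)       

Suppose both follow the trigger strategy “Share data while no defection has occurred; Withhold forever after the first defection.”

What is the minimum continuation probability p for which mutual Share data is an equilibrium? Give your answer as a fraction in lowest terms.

1/2

With no time discounting, the continuation probability p plays the role of the discount factor.
Grim-trigger IC: 13/(1−p) ≥ 23 + 3p/(1−p) ⇒ p ≥ (23−13)/(23−3) = 1/2.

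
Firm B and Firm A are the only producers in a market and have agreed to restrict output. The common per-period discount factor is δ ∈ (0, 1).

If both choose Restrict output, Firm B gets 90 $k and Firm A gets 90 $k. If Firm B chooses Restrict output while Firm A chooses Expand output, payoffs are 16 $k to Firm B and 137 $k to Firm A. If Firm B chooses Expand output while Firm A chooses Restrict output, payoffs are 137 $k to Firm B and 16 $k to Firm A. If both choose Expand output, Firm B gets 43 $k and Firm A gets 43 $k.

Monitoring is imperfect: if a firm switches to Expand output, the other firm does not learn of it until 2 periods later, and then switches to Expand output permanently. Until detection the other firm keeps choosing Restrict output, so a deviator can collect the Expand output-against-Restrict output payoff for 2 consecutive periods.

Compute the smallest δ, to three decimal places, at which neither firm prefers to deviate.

0.707

A deviator earns 137 for 2 periods, then 43 forever; cooperating earns 90 forever. Multiplying the IC by (1−δ):
90 ≥ 137(1−δ^2) + 43δ^2, so 94·δ^2 ≥ 47 and δ^2 ≥ 1/2.
δ ≥ (1/2)^(1/2) ≈ 0.707.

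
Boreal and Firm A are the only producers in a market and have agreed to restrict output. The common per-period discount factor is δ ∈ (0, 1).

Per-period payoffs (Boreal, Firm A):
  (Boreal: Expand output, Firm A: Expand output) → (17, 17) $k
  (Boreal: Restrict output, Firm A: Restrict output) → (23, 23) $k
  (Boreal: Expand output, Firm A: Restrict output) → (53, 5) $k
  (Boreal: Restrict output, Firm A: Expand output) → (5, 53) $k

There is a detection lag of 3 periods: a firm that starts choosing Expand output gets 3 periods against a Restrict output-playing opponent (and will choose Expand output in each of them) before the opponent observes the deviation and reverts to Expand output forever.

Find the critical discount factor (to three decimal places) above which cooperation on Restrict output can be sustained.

Deviating for the 3 undetected periods gains 53−23 = 30 per period over cooperation, then loses 23−17 = 6 per period forever once punishment starts.
Gain: 30(1 + δ + … + δ^2); loss: 6·δ^3/(1−δ).
No profitable deviation ⇔ 30(1−δ^3) ≤ 6·δ^3, i.e. δ^3 ≥ 30/(30+6) = 5/6.
Hence δ ≥ (5/6)^(1/3) ≈ 0.941.

0.941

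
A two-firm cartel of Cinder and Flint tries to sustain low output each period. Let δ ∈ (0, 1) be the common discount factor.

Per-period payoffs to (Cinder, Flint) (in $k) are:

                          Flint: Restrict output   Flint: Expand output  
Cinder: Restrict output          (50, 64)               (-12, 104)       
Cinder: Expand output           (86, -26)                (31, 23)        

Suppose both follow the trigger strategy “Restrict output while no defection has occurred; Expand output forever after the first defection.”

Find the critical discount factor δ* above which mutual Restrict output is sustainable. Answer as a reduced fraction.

Cinder: cooperation gives 50 each period; deviation gives 86 once then 31 forever.
  50/(1−δ) ≥ 86 + 31δ/(1−δ) ⇒ δ ≥ 36/55.
Flint: cooperation gives 64 each period; deviation gives 104 once then 23 forever.
  δ ≥ 40/81.
Both must hold, so the binding constraint is Cinder's: δ ≥ 36/55.

36/55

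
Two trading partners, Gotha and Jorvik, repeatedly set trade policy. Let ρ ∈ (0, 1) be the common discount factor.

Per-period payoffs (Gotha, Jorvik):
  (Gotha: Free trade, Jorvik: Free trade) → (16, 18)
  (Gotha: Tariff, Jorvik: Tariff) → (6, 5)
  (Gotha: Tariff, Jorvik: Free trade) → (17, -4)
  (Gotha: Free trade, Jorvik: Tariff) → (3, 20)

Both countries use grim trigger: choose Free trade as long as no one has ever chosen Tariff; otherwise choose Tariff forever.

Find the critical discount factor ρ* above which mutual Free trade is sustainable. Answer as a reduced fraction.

2/15

For Gotha: deviation gain 17−16 = 1, per-period punishment loss 16−6 = 10. IC gives ρ ≥ 1/11.
For Jorvik: gain 2, loss 13 per period, so ρ ≥ 2/15.
The tighter constraint is Jorvik's, so cooperation needs ρ ≥ 2/15.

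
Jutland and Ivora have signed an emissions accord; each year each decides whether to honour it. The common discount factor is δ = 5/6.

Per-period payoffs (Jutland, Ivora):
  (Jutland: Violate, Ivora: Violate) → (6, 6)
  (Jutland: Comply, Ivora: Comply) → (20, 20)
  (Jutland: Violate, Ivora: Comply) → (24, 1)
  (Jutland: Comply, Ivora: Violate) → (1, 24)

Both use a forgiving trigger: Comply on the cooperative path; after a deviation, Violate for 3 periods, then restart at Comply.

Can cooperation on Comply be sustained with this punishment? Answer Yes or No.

Comparing payoff streams over the 4 periods until play realigns: cooperate → 20(1+δ+…+δ^3); deviate → 24 + 6(δ+…+δ^3).
Cooperation is sustained iff (20−6)(δ+…+δ^3) ≥ 24−20.
δ+…+δ^3 = 5/6·(1−(5/6)^3)/(1−5/6) = 2.1065, and (24−20)/(20−6) = 0.2857.
2.1065 ≥ 0.2857, so cooperation is sustainable.

Yes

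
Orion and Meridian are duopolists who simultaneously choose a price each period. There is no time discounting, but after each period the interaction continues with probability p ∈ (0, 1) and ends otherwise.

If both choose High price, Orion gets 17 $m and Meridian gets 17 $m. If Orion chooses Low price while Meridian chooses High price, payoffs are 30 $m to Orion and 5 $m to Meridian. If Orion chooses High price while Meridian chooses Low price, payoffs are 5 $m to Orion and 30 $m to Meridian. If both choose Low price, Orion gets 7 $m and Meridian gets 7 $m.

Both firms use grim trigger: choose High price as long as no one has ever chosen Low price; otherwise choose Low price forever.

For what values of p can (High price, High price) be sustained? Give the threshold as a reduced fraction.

13/23

Expected cooperation value is 17 + p·17 + p²·17 + … = 17/(1−p); deviation gives 30 + p·7/(1−p).
17 ≥ 30(1−p) + 7p ⇒ 23p ≥ 13 ⇒ p ≥ 13/23.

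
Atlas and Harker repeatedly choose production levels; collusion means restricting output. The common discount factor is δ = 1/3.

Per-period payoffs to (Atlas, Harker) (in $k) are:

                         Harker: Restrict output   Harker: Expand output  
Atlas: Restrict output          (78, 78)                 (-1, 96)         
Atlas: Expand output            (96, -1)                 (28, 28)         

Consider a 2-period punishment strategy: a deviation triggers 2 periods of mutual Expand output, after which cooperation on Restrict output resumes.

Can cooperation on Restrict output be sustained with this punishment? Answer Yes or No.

Yes

Comparing payoff streams over the 3 periods until play realigns: cooperate → 78(1+δ+…+δ^2); deviate → 96 + 28(δ+…+δ^2).
Cooperation is sustained iff (78−28)(δ+…+δ^2) ≥ 96−78.
δ+…+δ^2 = 1/3·(1−(1/3)^2)/(1−1/3) = 0.4444, and (96−78)/(78−28) = 0.3600.
0.4444 ≥ 0.3600, so cooperation is sustainable.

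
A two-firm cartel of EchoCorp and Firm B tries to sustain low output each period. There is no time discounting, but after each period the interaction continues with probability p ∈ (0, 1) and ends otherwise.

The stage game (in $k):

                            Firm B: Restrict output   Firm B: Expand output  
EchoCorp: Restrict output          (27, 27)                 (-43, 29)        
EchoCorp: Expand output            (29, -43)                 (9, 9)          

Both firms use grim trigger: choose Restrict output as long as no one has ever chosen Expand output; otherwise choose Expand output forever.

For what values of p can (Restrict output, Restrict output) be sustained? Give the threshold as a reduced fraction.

1/10

Expected cooperation value is 27 + p·27 + p²·27 + … = 27/(1−p); deviation gives 29 + p·9/(1−p).
27 ≥ 29(1−p) + 9p ⇒ 20p ≥ 2 ⇒ p ≥ 2/20 = 1/10.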